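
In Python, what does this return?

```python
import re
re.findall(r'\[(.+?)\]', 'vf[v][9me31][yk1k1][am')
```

['v', '9me31', 'yk1k1']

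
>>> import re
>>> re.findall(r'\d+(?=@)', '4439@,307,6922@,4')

['4439', '6922']

The lookaround is zero-width — it requires the adjacent text to match without consuming it, so the asserted text isn't part of the match.
With no groups in the pattern, `findall` gives back each whole match — 2 here.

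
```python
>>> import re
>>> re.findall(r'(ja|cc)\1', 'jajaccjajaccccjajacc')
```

`\1` has to match the exact text group 1 already captured.
Matches: at [0:4] match 'jaja', group 1 = 'ja'; at [6:10] match 'jaja', group 1 = 'ja'; at [10:14] match 'cccc', group 1 = 'cc'; at [14:18] match 'jaja', group 1 = 'ja'.
`findall` collects group 1 from each match (4 total).

['ja', 'ja', 'cc', 'ja']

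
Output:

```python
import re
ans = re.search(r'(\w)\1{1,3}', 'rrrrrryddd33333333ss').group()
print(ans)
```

`\1` is not a pattern — it's the concrete string captured by group 1, re-applied verbatim.
`search` walks the string left to right and returns the first match it finds.
The match spans [0:4] → 'rrrr'.
Captured: group 1 = 'r'.

rrrr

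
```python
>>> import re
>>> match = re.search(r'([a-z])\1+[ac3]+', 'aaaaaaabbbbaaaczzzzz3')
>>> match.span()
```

(0, 7)

The backreference `\1` re-matches whatever the first group consumed, character for character.
`re.search` scans for the first position where the pattern succeeds.
The match spans [0:7] → 'aaaaaaa'.
Captured: group 1 = 'a'.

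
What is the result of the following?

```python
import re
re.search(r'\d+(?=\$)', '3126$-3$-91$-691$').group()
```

'3126'

The lookaround is zero-width — it requires the adjacent text to match without consuming it, so the asserted text isn't part of the match.
The match spans [0:4] → '3126'.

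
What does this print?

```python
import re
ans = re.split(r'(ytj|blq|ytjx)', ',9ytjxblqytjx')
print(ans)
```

[',9', 'ytj', 'x', 'blq', '', 'ytj', 'x']

The regex engine tests alternatives in the order written; an earlier branch that matches wins even if a later one would match more.
`re.split` interleaves the captured-group text with the surrounding fragments.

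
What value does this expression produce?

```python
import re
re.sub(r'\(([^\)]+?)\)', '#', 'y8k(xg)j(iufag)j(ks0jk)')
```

Matches: at [3:7] → '(xg)'; at [8:15] → '(iufag)'; at [16:23] → '(ks0jk)'.
Each match is replaced by '#'.

'y8k#j#j#'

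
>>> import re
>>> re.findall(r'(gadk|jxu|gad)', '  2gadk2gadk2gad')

`|` is ordered: at each position the engine commits to the first alternative that works.
Walking the string: at [3:7] match 'gadk', group 1 = 'gadk'; at [8:12] match 'gadk', group 1 = 'gadk'; at [13:16] match 'gad', group 1 = 'gad'.
Because there's exactly one group, `findall` drops the full match and keeps group 1 from each hit.

['gadk', 'gadk', 'gad']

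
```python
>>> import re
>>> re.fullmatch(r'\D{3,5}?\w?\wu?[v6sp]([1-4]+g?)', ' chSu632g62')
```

None

This matches 3 to 5 of a non-digit (lazy), then optionally a word character, then a word character; then optionally the literal 'u', then one of [v6sp]; then one or more of a character in [1-4], then optionally the literal 'g' (captured).
`re.fullmatch` is like wrapping the pattern in `^…$` (in single-line mode).
Here the pattern can't cover the whole string, so the call returns None.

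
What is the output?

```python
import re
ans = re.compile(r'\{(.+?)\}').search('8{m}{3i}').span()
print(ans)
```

The `?` after the quantifier makes it lazy — it takes as little as possible before letting the rest of the pattern try.
`search` walks the string left to right and returns the first match it finds.
The match spans [1:4] → '{m}'.
Captured: group 1 = 'm'.

(1, 4)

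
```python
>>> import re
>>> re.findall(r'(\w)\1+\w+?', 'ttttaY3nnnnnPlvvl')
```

['t', 'n', 'v']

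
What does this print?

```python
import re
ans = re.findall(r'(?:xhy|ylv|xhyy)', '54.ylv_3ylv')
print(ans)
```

['ylv', 'ylv']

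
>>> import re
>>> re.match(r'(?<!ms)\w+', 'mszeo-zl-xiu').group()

The negative lookaround is zero-width — it rules out positions where the adjacent text would match, without consuming anything.
`re.match` won't scan ahead — the pattern has to work from the very first character.
The match spans [0:5] → 'mszeo'.

'mszeo'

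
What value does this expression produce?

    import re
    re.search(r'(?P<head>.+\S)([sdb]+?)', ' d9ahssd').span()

Pattern: one or more of any character, then a non-whitespace character (captured as 'head'); then one or more of one of [sdb] (lazy) (captured).
The match spans [0:8] → ' d9ahssd'.

(0, 8)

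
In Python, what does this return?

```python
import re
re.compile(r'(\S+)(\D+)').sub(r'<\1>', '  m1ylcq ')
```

'  <m1ylcq>'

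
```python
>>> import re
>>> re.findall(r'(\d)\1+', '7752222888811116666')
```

['7', '2', '8', '1', '6']

`\1` is not a pattern — it's the concrete string captured by group 1, re-applied verbatim.
Scanning left to right: at [0:2] match '77', group 1 = '7'; at [3:7] match '2222', group 1 = '2'; at [7:11] match '8888', group 1 = '8'; at [11:15] match '1111', group 1 = '1'; at [15:19] match '6666', group 1 = '6'.
One capturing group, so `findall` returns just the captured substring from each match — 5 in all.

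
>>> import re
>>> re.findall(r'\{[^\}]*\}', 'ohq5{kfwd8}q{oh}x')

['{kfwd8}', '{oh}']

Scanning left to right: at [4:11] → '{kfwd8}'; at [12:16] → '{oh}'.
No capturing groups, so `findall` returns the 2 full match strings.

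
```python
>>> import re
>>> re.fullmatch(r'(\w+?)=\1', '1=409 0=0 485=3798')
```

None

`fullmatch` succeeds only if the pattern covers the string from start to end.
Here the pattern can't cover the whole string, so the call returns None.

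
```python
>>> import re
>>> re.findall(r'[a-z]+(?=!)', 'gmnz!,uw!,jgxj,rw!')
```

['gmnz', 'uw', 'rw']

The `(?=…)`/`(?<=…)` assertion just peeks at neighbouring text; it doesn't advance the match position.
Since nothing is captured, `findall` lists the 3 matched substrings directly.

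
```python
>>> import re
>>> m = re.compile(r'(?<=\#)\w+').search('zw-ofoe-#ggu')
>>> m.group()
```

The `(?=…)`/`(?<=…)` assertion just peeks at neighbouring text; it doesn't advance the match position.
Unlike `match`, `search` isn't anchored — it looks for the pattern anywhere in the string.
The match spans [9:12] → 'ggu'.

'ggu'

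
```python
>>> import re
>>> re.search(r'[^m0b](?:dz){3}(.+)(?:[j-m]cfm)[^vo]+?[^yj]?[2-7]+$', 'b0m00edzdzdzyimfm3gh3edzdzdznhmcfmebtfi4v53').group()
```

'edzdzdzyimfm3gh3edzdzdznhmcfmebtfi4v53'

The pattern matches any character except [m0b], then the literal 'dz' repeated 3 times; then one or more of any character (captured); then a character in [j-m], then the literal 'cfm' (non-capturing group); then one or more of any character except [vo] (lazy), then optionally any character except [yj]; then one or more of a character in [2-7]; then anchored at the end.
Unlike `match`, `search` isn't anchored — it looks for the pattern anywhere in the string.
The match spans [5:43] → 'edzdzdzyimfm3gh3edzdzdznhmcfmebtfi4v53'.
Captured: group 1 = 'yimfm3gh3edzdzdznh'.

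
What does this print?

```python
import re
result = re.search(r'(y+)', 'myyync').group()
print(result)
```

This matches one or more of a literal 'y' (captured).
Unlike `match`, `search` isn't anchored — it looks for the pattern anywhere in the string.
The match spans [1:4] → 'yyy'.
Captured: group 1 = 'yyy'.

yyy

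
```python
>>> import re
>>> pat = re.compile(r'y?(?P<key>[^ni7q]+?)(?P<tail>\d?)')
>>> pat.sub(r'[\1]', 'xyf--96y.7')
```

'[x][f][-][-][6][.]'

Pattern: optionally a literal 'y'; then one or more of any character except [ni7q] (lazy) (captured as 'key'); then optionally a digit (captured as 'tail').
Matches: at [0:1] → 'x'; at [1:3] → 'yf'; at [3:4] → '-'; at [4:6] → '-9'; at [6:7] → '6'; ….
`\1` in the replacement pulls in group 1's text for each match.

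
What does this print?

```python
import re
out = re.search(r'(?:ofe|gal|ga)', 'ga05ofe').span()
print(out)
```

The match spans [0:2] → 'ga'.

(0, 2)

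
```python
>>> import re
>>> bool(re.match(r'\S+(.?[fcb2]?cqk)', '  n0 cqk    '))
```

With `match`, the pattern is implicitly anchored at the beginning.
Here the pattern fails at index 0, so the call returns None, and `bool(None)` is False.

False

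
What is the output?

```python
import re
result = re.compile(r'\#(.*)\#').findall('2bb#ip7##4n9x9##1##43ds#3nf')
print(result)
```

['ip7##4n9x9##1##43ds']

Matches: at [3:24] match '#ip7##4n9x9##1##43ds#', group 1 = 'ip7##4n9x9##1##43ds'.
Because there's exactly one group, `findall` drops the full match and keeps group 1 from the one hit.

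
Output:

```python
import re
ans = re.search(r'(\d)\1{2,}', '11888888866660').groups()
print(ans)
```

('8',)

The match spans [2:9] → '8888888'.
Captured: group 1 = '8'.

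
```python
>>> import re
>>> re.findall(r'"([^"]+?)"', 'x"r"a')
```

['r']

`findall` collects group 1 from the one match (1 total).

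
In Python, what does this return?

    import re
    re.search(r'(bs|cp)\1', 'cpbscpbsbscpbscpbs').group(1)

'bs'

`\1` has to match the exact text group 1 already captured.
`re.search` tries every starting position until one works.
The match spans [6:10] → 'bsbs'.
Captured: group 1 = 'bs'.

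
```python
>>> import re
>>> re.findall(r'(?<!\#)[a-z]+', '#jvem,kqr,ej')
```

['vem', 'kqr', 'ej']

Because the assertion is negative and zero-width, positions next to the forbidden text are skipped.
`findall` yields the raw match text (3 of them) because the pattern has no groups.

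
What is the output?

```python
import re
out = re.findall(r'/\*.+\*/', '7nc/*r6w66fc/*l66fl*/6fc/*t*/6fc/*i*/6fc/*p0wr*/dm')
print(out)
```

Matches: at [3:48] → '/*r6w66fc/*l66fl*/6fc/*t*/6fc/*i*/6fc/*p0wr*/'.
With no groups in the pattern, `findall` gives back each whole match — 1 here.

['/*r6w66fc/*l66fl*/6fc/*t*/6fc/*i*/6fc/*p0wr*/']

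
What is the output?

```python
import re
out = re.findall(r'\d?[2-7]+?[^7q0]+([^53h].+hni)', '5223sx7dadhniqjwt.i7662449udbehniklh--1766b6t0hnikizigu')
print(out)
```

['7dadhniqjwt.i7662449udbehniklh--1766b6t0hni']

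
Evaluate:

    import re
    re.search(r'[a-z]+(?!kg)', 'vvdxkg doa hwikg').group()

Because the assertion is negative and zero-width, positions next to the forbidden text are skipped.
`re.search` tries every starting position until one works.
The match spans [0:6] → 'vvdxkg'.

'vvdxkg'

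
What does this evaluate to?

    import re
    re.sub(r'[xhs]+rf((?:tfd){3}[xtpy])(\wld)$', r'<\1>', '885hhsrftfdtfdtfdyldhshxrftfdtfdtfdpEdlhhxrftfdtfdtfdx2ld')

Pattern: one or more of one of [xhs], then the literal 'rf'; then the literal 'tfd' repeated 3 times, then one of [xtpy] (captured); then a word character, then the literal 'ld' (captured); then anchored at the end.
Matches: at [39:57] → 'hhxrftfdtfdtfdx2ld'.
Each match is replaced using the text its own group 1 captured.

'885hhsrftfdtfdtfdyldhshxrftfdtfdtfdpEdl<tfdtfdtfdx>'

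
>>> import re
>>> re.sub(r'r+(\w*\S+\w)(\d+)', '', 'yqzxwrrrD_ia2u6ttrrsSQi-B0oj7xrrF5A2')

'yqzxw'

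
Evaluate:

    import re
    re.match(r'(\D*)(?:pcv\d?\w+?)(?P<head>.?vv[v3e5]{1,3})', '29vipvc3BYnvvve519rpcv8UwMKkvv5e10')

With `match`, the pattern is implicitly anchored at the beginning.
Here the pattern fails at index 0, so the call returns None.

None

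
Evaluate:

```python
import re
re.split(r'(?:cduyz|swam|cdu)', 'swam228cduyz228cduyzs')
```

['', '228', '228', 's']

The regex engine tests alternatives in the order written; an earlier branch that matches wins even if a later one would match more.
Matches to split on: at [0:4] → 'swam'; at [7:12] → 'cduyz'; at [15:20] → 'cduyz'.
`split` removes every match and returns the 4 fragments in between.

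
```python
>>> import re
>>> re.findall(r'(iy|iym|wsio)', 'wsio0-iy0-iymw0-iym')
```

['wsio', 'iy', 'iy', 'iy']

Alternation tries branches left to right and keeps the first one that lets the overall match succeed at that position.
Matches: at [0:4] match 'wsio', group 1 = 'wsio'; at [6:8] match 'iy', group 1 = 'iy'; at [10:12] match 'iy', group 1 = 'iy'; at [16:18] match 'iy', group 1 = 'iy'.
One capturing group, so `findall` returns just the captured substring from each match — 4 in all.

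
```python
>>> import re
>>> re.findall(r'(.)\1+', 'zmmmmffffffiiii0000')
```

['m', 'f', 'i', '0']

`\1` is not a pattern — it's the concrete string captured by group 1, re-applied verbatim.
Walking the string: at [1:5] match 'mmmm', group 1 = 'm'; at [5:11] match 'ffffff', group 1 = 'f'; at [11:15] match 'iiii', group 1 = 'i'; at [15:19] match '0000', group 1 = '0'.
`findall` collects group 1 from each match (4 total).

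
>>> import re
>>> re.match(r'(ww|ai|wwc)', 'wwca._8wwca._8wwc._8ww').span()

(0, 2)

Branches in `(...|...)` are attempted left-to-right; the first branch that allows the whole pattern to succeed is taken.
`re.match` won't scan ahead — the pattern has to work from the very first character.
The match spans [0:2] → 'ww'.
Captured: group 1 = 'ww'.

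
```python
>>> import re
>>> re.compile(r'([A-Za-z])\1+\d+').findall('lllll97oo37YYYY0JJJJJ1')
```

`\1` has to match the exact text group 1 already captured.
With a single group, `findall` returns only what that group captured — 4 items.

['l', 'o', 'Y', 'J']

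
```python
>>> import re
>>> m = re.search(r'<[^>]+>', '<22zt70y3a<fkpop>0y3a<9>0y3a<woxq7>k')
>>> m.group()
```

`search` walks the string left to right and returns the first match it finds.
The match spans [0:17] → '<22zt70y3a<fkpop>'.

'<22zt70y3a<fkpop>'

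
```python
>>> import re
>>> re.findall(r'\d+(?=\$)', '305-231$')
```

['231']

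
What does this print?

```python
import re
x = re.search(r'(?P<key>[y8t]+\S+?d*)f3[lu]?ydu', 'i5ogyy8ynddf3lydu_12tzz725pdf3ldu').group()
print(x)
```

yy8ynddf3lydu

This matches one or more of one of [y8t], then one or more of a non-whitespace character (lazy), then zero or more of a literal 'd' (captured as 'key'); then the literal 'f3', then optionally one of [lu], then the literal 'ydu'.
`re.search` tries every starting position until one works.
The match spans [4:17] → 'yy8ynddf3lydu'.
Captured: group 1 = 'yy8yndd'.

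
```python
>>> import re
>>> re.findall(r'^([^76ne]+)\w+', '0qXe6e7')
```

['0qX']

This matches anchored at the start of the string; then one or more of any character except [76ne] (captured); then one or more of a word character.
Scanning left to right: at [0:7] match '0qXe6e7', group 1 = '0qX'.
Because there's exactly one group, `findall` drops the full match and keeps group 1 from the one hit.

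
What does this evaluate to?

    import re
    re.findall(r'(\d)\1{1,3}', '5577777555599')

`\1` has to match the exact text group 1 already captured.
`findall` collects group 1 from each match (4 total).

['5', '7', '5', '9']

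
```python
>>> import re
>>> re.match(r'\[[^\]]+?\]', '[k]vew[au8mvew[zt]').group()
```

'[k]'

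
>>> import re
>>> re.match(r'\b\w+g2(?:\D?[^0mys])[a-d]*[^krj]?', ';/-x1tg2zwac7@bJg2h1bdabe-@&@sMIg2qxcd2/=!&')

Pattern: a word boundary (`\b`, zero-width); then one or more of a word character, then the literal 'g2'; then optionally a non-digit, then any character except [0mys] (non-capturing group); then zero or more of a character in [a-d], then optionally any character except [krj].
`re.match` only tries the pattern at the start of the string.
Here the string doesn't start with a match, so the call returns None.

None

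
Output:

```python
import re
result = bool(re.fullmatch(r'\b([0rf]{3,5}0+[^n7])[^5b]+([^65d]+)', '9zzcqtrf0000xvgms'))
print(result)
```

False

`re.fullmatch` is like wrapping the pattern in `^…$` (in single-line mode).
Here there's no way to consume every character, so the call returns None, and `bool(None)` is False.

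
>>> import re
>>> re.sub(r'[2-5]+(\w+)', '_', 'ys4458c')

'ys_'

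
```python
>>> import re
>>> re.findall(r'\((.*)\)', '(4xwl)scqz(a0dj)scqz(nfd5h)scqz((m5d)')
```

['4xwl)scqz(a0dj)scqz(nfd5h)scqz((m5d']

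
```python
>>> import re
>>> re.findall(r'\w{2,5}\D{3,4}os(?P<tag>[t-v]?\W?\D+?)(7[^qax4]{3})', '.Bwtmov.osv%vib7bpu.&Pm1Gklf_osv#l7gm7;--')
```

[('v%vib', '7bpu'), ('v#l', '7gm7')]

2 groups means each result is a tuple of 2 captured strings — 2 here.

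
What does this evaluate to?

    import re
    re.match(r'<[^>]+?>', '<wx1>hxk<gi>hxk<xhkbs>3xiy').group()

`match` is anchored at position 0; if the pattern doesn't fit there, it returns None.
The match spans [0:5] → '<wx1>'.

'<wx1>'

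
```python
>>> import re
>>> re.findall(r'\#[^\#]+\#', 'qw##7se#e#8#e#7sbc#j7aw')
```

['#7se#', '#8#', '#7sbc#']

Scanning left to right: at [3:8] → '#7se#'; at [9:12] → '#8#'; at [13:19] → '#7sbc#'.
Since nothing is captured, `findall` lists the 3 matched substrings directly.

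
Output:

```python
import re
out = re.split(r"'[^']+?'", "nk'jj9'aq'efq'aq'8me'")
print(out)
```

Matches to split on: at [2:7] → "'jj9'"; at [9:14] → "'efq'"; at [16:21] → "'8me'".
`split` removes every match and returns the 4 fragments in between.

['nk', 'aq', 'aq', '']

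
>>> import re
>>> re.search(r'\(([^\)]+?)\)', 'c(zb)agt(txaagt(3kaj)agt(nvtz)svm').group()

The match spans [1:5] → '(zb)'.

'(zb)'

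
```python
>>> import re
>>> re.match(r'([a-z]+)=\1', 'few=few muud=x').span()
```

(0, 7)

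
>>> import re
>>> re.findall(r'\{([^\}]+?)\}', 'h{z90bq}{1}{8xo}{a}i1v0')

Scanning left to right: at [1:8] match '{z90bq}', group 1 = 'z90bq'; at [8:11] match '{1}', group 1 = '1'; at [11:16] match '{8xo}', group 1 = '8xo'; at [16:19] match '{a}', group 1 = 'a'.
Because there's exactly one group, `findall` drops the full match and keeps group 1 from each hit.

['z90bq', '1', '8xo', 'a']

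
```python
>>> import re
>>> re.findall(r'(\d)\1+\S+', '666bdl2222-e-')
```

`\1` has to match the exact text group 1 already captured.
With a single group, `findall` returns only what that group captured — 1 item.

['6']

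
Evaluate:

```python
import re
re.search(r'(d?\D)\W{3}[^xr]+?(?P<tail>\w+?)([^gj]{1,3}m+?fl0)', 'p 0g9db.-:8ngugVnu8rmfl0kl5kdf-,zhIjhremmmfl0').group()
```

'db.-:8ngugVnu8rmfl0'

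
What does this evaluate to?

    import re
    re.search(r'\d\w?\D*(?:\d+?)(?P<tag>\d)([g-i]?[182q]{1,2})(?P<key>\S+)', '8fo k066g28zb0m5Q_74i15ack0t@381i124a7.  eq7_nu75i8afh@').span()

Pattern: a digit, then optionally a word character, then zero or more of a non-digit; then one or more of a digit (lazy) (non-capturing group); then a digit (captured as 'tag'); then optionally a character in [g-i], then 1 to 2 of one of [182q] (captured); then one or more of a non-whitespace character (captured as 'key').
`re.search` scans for the first position where the pattern succeeds.
The match spans [0:39] → '8fo k066g28zb0m5Q_74i15ack0t@381i124a7.'.
Captured: group 1 = '6', group 2 = 'g28', group 3 = 'zb0m5Q_74i15ack0t@381i124a7.'.

(0, 39)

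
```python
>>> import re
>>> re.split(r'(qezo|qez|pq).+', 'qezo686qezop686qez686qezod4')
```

['', 'qezo', '']

Alternation tries branches left to right and keeps the first one that lets the overall match succeed at that position.
Matches to split on: at [0:27] → 'qezo686qezop686qez686qezod4'.
The group in the pattern means `split` returns the separators' captures alongside the pieces.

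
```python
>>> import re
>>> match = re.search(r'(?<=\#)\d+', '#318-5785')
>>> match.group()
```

'318'

Because the assertion is zero-width, the text it checks is not consumed and won't appear in the result.
`re.search` scans for the first position where the pattern succeeds.
The match spans [1:4] → '318'.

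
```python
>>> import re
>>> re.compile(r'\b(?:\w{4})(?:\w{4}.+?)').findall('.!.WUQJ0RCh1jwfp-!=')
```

Pattern: a word boundary (`\b`, zero-width); then exactly 4 of a word character (non-capturing group); then exactly 4 of a word character, then one or more of any character (lazy) (non-capturing group).
Lazy quantifiers expand one character at a time until the remainder of the pattern can match.
Walking the string: at [3:12] → 'WUQJ0RCh1'.
No capturing groups, so `findall` returns the 1 full match string.

['WUQJ0RCh1']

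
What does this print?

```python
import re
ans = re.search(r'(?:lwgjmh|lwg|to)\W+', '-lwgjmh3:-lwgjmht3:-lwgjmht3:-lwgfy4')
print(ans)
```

Here no position works, so the call returns None.

None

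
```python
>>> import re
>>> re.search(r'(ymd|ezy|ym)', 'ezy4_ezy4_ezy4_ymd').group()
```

'ezy'

`re.search` tries every starting position until one works.
The match spans [0:3] → 'ezy'.
Captured: group 1 = 'ezy'.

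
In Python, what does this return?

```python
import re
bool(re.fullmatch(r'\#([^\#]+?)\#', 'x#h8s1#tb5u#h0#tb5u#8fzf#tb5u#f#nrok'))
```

`fullmatch` succeeds only if the pattern covers the string from start to end.
Here the pattern can't cover the whole string, so the call returns None, and `bool(None)` is False.

False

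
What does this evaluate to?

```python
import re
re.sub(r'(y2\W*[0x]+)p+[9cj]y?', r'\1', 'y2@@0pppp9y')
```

'y2@@0'

This matches the literal 'y2', then zero or more of a non-word character, then one or more of one of [0x] (captured); then one or more of a literal 'p'; then one of [9cj], then optionally a literal 'y'.
Matches: at [0:11] → 'y2@@0pppp9y'.
`\1` in the replacement pulls in group 1's text for each match.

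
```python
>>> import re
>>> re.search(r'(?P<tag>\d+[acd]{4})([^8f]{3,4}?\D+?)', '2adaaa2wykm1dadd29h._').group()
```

'2adaaa2wy'

The match spans [0:9] → '2adaaa2wy'.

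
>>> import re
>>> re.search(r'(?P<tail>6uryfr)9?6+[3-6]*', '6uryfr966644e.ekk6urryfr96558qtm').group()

'6uryfr966644'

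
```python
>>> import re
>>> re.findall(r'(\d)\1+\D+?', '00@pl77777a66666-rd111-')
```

['0', '7', '6', '1']

After group 1 captures some text, `\1` only succeeds where that same text appears again.
Scanning left to right: at [0:3] match '00@', group 1 = '0'; at [5:11] match '77777a', group 1 = '7'; at [11:17] match '66666-', group 1 = '6'; at [19:23] match '111-', group 1 = '1'.
One capturing group, so `findall` returns just the captured substring from each match — 4 in all.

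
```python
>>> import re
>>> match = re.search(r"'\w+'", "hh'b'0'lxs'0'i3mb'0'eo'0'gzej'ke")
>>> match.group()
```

"'b'"

Unlike `match`, `search` isn't anchored — it looks for the pattern anywhere in the string.
The match spans [2:5] → "'b'".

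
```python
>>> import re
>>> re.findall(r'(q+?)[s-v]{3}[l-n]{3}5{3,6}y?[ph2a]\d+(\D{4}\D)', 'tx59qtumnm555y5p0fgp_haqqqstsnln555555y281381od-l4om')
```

[]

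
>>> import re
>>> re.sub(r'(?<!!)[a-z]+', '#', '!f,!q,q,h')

`(?!…)`/`(?<!…)` only lets a position through if the neighbouring text does NOT match; no characters are consumed.
Matches: at [6:7] → 'q'; at [8:9] → 'h'.
Every occurrence is swapped for '#'.

'!f,!q,#,#'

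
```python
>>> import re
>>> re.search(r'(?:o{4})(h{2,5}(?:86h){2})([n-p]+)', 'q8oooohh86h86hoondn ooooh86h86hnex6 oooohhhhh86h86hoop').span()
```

(2, 17)

The match spans [2:17] → 'oooohh86h86hoon'.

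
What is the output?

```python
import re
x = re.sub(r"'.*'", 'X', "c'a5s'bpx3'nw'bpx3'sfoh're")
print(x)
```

cXre

Matches: at [1:24] → "'a5s'bpx3'nw'bpx3'sfoh'".
Every occurrence is swapped for 'X'.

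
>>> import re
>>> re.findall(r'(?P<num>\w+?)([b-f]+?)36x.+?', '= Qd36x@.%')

[('Q', 'd')]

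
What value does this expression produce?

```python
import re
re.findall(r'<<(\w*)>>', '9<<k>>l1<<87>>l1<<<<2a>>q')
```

['k', '87', '2a']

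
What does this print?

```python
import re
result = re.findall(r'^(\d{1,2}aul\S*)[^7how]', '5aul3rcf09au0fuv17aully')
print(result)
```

Pattern: anchored at the start of the string; then 1 to 2 of a digit, then the literal 'aul', then zero or more of a non-whitespace character (captured); then any character except [7how].
One capturing group, so `findall` returns just the captured substring from the one match — 1 in all.

['5aul3rcf09au0fuv17aull']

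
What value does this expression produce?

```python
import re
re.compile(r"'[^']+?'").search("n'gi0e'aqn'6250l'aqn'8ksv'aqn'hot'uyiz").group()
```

"'gi0e'"

Unlike `match`, `search` isn't anchored — it looks for the pattern anywhere in the string.
The match spans [1:7] → "'gi0e'".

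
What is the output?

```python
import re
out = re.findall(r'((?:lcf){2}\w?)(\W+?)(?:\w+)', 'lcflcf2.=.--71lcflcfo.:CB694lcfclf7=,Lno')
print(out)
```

2 groups means the one result is a tuple of 2 captured strings — 1 here.

[('lcflcf2', '.=.--')]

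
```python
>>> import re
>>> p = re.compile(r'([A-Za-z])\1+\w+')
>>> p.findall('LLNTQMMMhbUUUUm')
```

`\1` is not a pattern — it's the concrete string captured by group 1, re-applied verbatim.
Scanning left to right: at [0:15] match 'LLNTQMMMhbUUUUm', group 1 = 'L'.
`findall` collects group 1 from the one match (1 total).

['L']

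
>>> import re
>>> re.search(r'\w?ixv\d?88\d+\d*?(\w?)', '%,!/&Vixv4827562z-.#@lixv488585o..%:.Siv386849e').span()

(21, 32)

Pattern: optionally a word character; then the literal 'ixv', then optionally a digit, then the literal '88'; then one or more of a digit, then zero or more of a digit (lazy); then optionally a word character (captured).
Unlike `match`, `search` isn't anchored — it looks for the pattern anywhere in the string.
The match spans [21:32] → 'lixv488585o'.
Captured: group 1 = 'o'.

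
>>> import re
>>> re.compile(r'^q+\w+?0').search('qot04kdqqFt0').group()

'qot0'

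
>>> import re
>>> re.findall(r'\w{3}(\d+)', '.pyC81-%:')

['81']

The pattern matches exactly 3 of a word character; then one or more of a digit (captured).
Walking the string: at [1:6] match 'pyC81', group 1 = '81'.
`findall` collects group 1 from the one match (1 total).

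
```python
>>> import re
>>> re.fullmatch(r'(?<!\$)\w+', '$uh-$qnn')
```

None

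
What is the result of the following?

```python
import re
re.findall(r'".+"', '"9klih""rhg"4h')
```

['"9klih""rhg"']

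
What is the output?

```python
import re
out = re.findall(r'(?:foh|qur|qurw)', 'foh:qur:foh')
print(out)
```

['foh', 'qur', 'foh']

Scanning left to right: at [0:3] → 'foh'; at [4:7] → 'qur'; at [8:11] → 'foh'.
`findall` yields the raw match text (3 of them) because the pattern has no groups.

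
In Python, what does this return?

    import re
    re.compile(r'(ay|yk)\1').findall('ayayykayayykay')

The backreference `\1` re-matches whatever the first group consumed, character for character.
Walking the string: at [0:4] match 'ayay', group 1 = 'ay'; at [6:10] match 'ayay', group 1 = 'ay'.
With a single group, `findall` returns only what that group captured — 2 items.

['ay', 'ay']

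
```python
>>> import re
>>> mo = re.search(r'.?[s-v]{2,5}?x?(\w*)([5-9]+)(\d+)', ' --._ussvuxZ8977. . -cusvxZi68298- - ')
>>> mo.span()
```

(4, 16)

Pattern: optionally any character, then 2 to 5 of a character in [s-v] (lazy), then optionally the literal 'x'; then zero or more of a word character (captured); then one or more of a character in [5-9] (captured); then one or more of a digit (captured).
`search` walks the string left to right and returns the first match it finds.
The match spans [4:16] → '_ussvuxZ8977'.
Captured: group 1 = 'svuxZ89', group 2 = '7', group 3 = '7'.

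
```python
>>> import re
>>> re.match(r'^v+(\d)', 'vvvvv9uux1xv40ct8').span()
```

With `match`, the pattern is implicitly anchored at the beginning.
The match spans [0:6] → 'vvvvv9'.

(0, 6)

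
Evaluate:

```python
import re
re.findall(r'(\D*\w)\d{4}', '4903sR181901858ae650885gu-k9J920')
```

['sR1', 'ae6']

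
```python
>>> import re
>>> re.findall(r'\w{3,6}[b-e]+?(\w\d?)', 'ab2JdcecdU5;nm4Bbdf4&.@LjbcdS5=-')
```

['c', 'f4', 'S5']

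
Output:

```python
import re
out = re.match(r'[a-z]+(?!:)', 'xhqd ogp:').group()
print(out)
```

The negative lookaround is zero-width — it rules out positions where the adjacent text would match, without consuming anything.
`match` is anchored at position 0; if the pattern doesn't fit there, it returns None.
The match spans [0:4] → 'xhqd'.

xhqd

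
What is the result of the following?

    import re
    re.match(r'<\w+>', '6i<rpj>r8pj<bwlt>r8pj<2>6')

None

`re.match` only tries the pattern at the start of the string.
Here the string doesn't start with a match, so the call returns None.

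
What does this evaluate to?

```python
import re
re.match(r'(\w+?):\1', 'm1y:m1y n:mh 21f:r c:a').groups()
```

The match spans [0:7] → 'm1y:m1y'.
Captured: group 1 = 'm1y'.

('m1y',)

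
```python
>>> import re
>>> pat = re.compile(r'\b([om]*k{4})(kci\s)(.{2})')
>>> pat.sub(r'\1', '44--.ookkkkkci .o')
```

'44--.ookkkk'

The pattern matches a word boundary (`\b`, zero-width); then zero or more of one of [om], then exactly 4 of a literal 'k' (captured); then the literal 'kci', then whitespace (captured); then exactly 2 of any character (captured).
Matches: at [5:17] → 'ookkkkkci .o'.
Each match is replaced using the text its own group 1 captured.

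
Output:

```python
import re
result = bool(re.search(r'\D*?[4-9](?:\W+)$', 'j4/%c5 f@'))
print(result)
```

Pattern: zero or more of a non-digit (lazy), then a character in [4-9]; then one or more of a non-word character (non-capturing group); then anchored at the end.
`search` walks the string left to right and returns the first match it finds.
Here nothing in the string fits, so the call returns None, and `bool(None)` is False.

False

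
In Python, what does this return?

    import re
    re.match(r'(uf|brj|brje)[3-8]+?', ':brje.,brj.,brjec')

`re.match` won't scan ahead — the pattern has to work from the very first character.
Here position 0 doesn't satisfy it, so the call returns None.

None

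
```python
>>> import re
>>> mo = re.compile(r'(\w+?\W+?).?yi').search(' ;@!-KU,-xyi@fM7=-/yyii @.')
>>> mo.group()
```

'KU,-xyi'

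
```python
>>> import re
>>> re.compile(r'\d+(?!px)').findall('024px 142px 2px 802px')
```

The negative lookaround is zero-width — it rules out positions where the adjacent text would match, without consuming anything.
`findall` yields the raw match text (3 of them) because the pattern has no groups.

['02', '14', '80']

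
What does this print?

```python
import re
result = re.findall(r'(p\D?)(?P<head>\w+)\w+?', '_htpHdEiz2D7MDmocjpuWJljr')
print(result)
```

[('pH', 'dEiz2D7MDmocjpuWJlj')]

Pattern: a literal 'p', then optionally a non-digit (captured); then one or more of a word character (captured as 'head'); then one or more of a word character (lazy).
Walking the string: at [3:25] match 'pHdEiz2D7MDmocjpuWJljr', groups = ('pH', 'dEiz2D7MDmocjpuWJlj').
Multiple groups make `findall` return tuples — one 2-tuple for the one match.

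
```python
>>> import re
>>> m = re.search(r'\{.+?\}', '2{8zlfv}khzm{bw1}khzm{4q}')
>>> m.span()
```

(1, 8)

Because the quantifier is non-greedy, it stops expanding at the earliest point where the rest of the pattern can succeed.
Unlike `match`, `search` isn't anchored — it looks for the pattern anywhere in the string.
The match spans [1:8] → '{8zlfv}'.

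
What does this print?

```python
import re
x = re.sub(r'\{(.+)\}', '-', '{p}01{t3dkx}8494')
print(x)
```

-8494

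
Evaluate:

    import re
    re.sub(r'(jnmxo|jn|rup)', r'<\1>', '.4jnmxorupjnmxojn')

Branches in `(...|...)` are attempted left-to-right; the first branch that allows the whole pattern to succeed is taken.
Each match is replaced using the text its own group 1 captured.

'.4<jnmxo><rup><jnmxo><jn>'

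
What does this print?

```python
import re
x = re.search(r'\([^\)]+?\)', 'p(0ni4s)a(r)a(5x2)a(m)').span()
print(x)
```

`search` walks the string left to right and returns the first match it finds.
The match spans [1:8] → '(0ni4s)'.

(1, 8)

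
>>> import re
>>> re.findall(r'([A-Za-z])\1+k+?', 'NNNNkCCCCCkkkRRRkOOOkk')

['N', 'C', 'R', 'O']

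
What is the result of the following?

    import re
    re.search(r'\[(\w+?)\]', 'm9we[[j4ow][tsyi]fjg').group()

The match spans [5:11] → '[j4ow]'.

'[j4ow]'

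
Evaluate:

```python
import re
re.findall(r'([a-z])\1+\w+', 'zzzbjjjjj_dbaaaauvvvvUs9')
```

['z']

`\1` has to match the exact text group 1 already captured.
`findall` collects group 1 from the one match (1 total).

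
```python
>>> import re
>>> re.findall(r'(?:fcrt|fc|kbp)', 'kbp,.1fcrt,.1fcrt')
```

['kbp', 'fcrt', 'fcrt']

The regex engine tests alternatives in the order written; an earlier branch that matches wins even if a later one would match more.
No capturing groups, so `findall` returns the 3 full match strings.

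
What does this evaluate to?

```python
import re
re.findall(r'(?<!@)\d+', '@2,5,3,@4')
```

['5', '3']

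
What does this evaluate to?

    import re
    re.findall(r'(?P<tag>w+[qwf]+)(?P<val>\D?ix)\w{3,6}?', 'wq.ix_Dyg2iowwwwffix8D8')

Pattern: one or more of the literal 'w', then one or more of one of [qwf] (captured as 'tag'); then optionally a non-digit, then the literal 'ix' (captured as 'val'); then 3 to 6 of a word character (lazy).
Multiple groups make `findall` return tuples — one 2-tuple for each match.

[('wq', '.ix'), ('wwwwff', 'ix')]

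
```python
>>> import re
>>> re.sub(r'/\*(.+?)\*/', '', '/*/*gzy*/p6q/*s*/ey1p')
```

'p6qey1p'

Matches: at [0:9] → '/*/*gzy*/'; at [12:17] → '/*s*/'.
Every occurrence is swapped for ''.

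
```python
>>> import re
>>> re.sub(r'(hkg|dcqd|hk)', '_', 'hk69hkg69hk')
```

The regex engine tests alternatives in the order written; an earlier branch that matches wins even if a later one would match more.
Matches: at [0:2] → 'hk'; at [4:7] → 'hkg'; at [9:11] → 'hk'.
Every occurrence is swapped for '_'.

'_69_69_'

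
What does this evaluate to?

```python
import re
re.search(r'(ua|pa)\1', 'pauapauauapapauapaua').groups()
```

('ua',)

After group 1 captures some text, `\1` only succeeds where that same text appears again.
`re.search` scans for the first position where the pattern succeeds.
The match spans [6:10] → 'uaua'.
Captured: group 1 = 'ua'.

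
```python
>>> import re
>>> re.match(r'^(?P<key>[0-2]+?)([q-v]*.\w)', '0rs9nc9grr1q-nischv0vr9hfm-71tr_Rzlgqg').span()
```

This matches anchored at the start of the string; then one or more of a character in [0-2] (lazy) (captured as 'key'); then zero or more of a character in [q-v], then any character, then a word character (captured).
`match` is anchored at position 0; if the pattern doesn't fit there, it returns None.
The match spans [0:5] → '0rs9n'.
Captured: group 1 = '0', group 2 = 'rs9n'.

(0, 5)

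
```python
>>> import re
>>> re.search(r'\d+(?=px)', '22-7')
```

None

Lookahead/lookbehind check context without consuming it, so the matched span excludes the asserted characters.
`re.search` tries every starting position until one works.
Here the pattern never matches, so the call returns None.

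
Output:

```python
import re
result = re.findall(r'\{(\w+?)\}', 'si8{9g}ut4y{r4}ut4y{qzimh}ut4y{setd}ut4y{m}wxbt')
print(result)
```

`findall` collects group 1 from each match (5 total).

['9g', 'r4', 'qzimh', 'setd', 'm']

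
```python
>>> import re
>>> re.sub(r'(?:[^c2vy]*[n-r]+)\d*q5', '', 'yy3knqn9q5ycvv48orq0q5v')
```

'yyycvvv'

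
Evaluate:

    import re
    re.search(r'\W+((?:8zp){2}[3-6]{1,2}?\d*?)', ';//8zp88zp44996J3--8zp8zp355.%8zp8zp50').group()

This matches one or more of a non-word character; then the literal '8zp' repeated 2 times, then 1 to 2 of a character in [3-6] (lazy), then zero or more of a digit (lazy) (captured).
The `?` after the quantifier makes it lazy — it takes as little as possible before letting the rest of the pattern try.
`re.search` tries every starting position until one works.
The match spans [17:26] → '--8zp8zp3'.
Captured: group 1 = '8zp8zp3'.

'--8zp8zp3'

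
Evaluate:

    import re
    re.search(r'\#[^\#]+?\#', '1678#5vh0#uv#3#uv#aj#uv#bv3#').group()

`re.search` tries every starting position until one works.
The match spans [4:10] → '#5vh0#'.

'#5vh0#'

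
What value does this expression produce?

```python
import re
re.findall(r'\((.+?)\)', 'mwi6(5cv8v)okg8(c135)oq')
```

['5cv8v', 'c135']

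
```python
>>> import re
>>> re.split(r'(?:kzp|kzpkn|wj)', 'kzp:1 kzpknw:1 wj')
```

Alternation tries branches left to right and keeps the first one that lets the overall match succeed at that position.
Each match becomes a cut point; 4 segments remain.

['', ':1 ', 'knw:1 ', '']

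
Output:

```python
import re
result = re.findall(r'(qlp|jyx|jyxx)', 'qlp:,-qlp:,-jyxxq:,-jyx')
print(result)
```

['qlp', 'qlp', 'jyx', 'jyx']

Branches in `(...|...)` are attempted left-to-right; the first branch that allows the whole pattern to succeed is taken.
Matches: at [0:3] match 'qlp', group 1 = 'qlp'; at [6:9] match 'qlp', group 1 = 'qlp'; at [12:15] match 'jyx', group 1 = 'jyx'; at [20:23] match 'jyx', group 1 = 'jyx'.
Because there's exactly one group, `findall` drops the full match and keeps group 1 from each hit.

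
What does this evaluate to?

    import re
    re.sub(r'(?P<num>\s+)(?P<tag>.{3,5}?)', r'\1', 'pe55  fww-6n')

Pattern: one or more of whitespace (captured as 'num'); then 3 to 5 of any character (lazy) (captured as 'tag').
A `+?`/`*?`/`{m,n}?` starts at its minimum and grows only as far as needed for what follows to match.
Matches: at [4:9] → '  fww'.
The replacement refers to a captured group, so each match is rewritten using its own captured text.

'pe55  -6n'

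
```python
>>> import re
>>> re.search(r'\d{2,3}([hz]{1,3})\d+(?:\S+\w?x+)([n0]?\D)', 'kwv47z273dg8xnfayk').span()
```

(3, 15)

The match spans [3:15] → '47z273dg8xnf'.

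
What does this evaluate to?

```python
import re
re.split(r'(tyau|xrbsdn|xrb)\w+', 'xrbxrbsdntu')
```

['', 'xrb', '']

Matches to split on: at [0:11] → 'xrbxrbsdntu'.
With a capturing group present, the delimiter's captured portion is kept in the result list.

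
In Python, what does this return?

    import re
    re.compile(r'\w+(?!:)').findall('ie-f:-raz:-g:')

['ie', 'ra']

The negative lookaround is zero-width — it rules out positions where the adjacent text would match, without consuming anything.
With no groups in the pattern, `findall` gives back each whole match — 2 here.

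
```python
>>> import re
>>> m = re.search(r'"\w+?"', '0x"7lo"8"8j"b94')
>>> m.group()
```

'"7lo"'

`re.search` tries every starting position until one works.
The match spans [2:7] → '"7lo"'.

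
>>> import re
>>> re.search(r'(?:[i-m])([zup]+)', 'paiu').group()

'iu'

Pattern: a character in [i-m] (non-capturing group); then one or more of one of [zup] (captured).
`re.search` scans for the first position where the pattern succeeds.
The match spans [2:4] → 'iu'.
Captured: group 1 = 'u'.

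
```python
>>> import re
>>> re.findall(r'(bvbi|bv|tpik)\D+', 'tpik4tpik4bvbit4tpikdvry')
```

Branches in `(...|...)` are attempted left-to-right; the first branch that allows the whole pattern to succeed is taken.
Walking the string: at [10:15] match 'bvbit', group 1 = 'bvbi'; at [16:24] match 'tpikdvry', group 1 = 'tpik'.
With a single group, `findall` returns only what that group captured — 2 items.

['bvbi', 'tpik']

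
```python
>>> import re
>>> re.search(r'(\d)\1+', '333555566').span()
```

(0, 3)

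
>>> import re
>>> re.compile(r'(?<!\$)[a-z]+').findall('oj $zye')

`(?!…)`/`(?<!…)` only lets a position through if the neighbouring text does NOT match; no characters are consumed.
Scanning left to right: at [0:2] → 'oj'; at [5:7] → 'ye'.
No capturing groups, so `findall` returns the 2 full match strings.

['oj', 'ye']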